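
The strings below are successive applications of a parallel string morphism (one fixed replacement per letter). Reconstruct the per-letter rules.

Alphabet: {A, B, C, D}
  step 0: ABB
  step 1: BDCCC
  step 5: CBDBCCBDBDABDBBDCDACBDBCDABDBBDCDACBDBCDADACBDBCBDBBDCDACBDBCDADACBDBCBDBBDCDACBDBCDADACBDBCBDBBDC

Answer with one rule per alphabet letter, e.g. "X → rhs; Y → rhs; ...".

A->BDC, B->C, C->DA, D->BDB

  step 0 ⇒ step 1: ABB ⇒ BDC·C·C
    A ↦ BDC
    B ↦ C
    C ↦ DA  (constrained at step 1)
    D ↦ BDB  (constrained at step 1)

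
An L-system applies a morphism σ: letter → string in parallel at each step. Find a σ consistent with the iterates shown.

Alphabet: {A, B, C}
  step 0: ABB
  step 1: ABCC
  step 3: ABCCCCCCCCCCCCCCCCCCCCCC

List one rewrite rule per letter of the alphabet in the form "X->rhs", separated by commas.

A->AB, B->C, C->CCC

  step 0 ⇒ step 1: ABB ⇒ AB·C·C
    A ↦ AB
    B ↦ C
    C ↦ CCC  (constrained at step 1)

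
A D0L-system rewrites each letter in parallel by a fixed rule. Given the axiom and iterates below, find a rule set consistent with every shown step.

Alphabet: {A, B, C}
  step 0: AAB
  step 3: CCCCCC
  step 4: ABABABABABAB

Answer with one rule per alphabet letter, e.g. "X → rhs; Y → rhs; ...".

  step 3 ⇒ step 4: CCCCCC ⇒ AB·AB·AB·AB·AB·AB
    C ↦ AB
    A ↦ C  (constrained at step 0)
    B ↦ C  (constrained at step 0)

A->C, B->C, C->AB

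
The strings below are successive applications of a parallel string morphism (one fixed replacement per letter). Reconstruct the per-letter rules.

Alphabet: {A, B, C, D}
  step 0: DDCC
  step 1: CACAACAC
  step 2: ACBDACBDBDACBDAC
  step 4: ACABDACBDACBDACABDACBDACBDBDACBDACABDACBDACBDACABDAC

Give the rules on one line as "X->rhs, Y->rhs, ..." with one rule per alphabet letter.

A->BD, B->A, C->AC, D->CA

  step 1 ⇒ step 2: CACAACAC ⇒ AC·BD·AC·BD·BD·AC·BD·AC
    A ↦ BD
    C ↦ AC
    B ↦ A  (constrained at step 2)
  step 0 ⇒ step 1: DDCC ⇒ CA·CA·AC·AC
    D ↦ CA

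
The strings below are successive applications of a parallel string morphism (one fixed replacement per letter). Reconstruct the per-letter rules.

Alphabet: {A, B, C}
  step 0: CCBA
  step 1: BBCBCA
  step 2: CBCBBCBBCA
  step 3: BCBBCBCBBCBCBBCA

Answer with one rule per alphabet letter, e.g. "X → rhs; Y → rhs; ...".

A->CA, B->CB, C->B

  step 2 ⇒ step 3: CBCBBCBBCA ⇒ B·CB·B·CB·CB·B·CB·CB·B·CA
    A ↦ CA
    B ↦ CB
    C ↦ B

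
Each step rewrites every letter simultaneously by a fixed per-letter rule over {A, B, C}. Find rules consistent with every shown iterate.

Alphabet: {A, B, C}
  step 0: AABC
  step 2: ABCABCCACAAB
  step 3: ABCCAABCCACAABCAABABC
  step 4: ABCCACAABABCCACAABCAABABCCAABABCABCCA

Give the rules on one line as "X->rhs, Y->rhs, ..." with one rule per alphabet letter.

  step 3 ⇒ step 4: ABCCAABCCACAABCAABABC ⇒ AB·C·CA·CA·AB·AB·C·CA·CA·AB·CA·AB·AB·C·CA·AB·AB·C·AB·C·CA
    A ↦ AB
    B ↦ C
    C ↦ CA

A->AB, B->C, C->CA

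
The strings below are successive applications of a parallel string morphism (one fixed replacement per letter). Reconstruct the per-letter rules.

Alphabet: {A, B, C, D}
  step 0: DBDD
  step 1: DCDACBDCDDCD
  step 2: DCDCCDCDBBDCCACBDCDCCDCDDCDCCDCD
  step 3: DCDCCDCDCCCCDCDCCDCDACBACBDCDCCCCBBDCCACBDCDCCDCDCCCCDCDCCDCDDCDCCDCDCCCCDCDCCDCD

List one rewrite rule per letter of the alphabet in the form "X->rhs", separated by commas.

A->BBD, B->ACB, C->CC, D->DCD

  step 2 ⇒ step 3: DCDCCDCDBBDCCACBDCDCCDCDDCDCCDCD ⇒ DCD·CC·DCD·CC·CC·DCD·CC·DCD·ACB·ACB·DCD·CC·CC·BBD·CC·ACB·DCD·CC·DCD·CC·CC·DCD·CC·DCD·DCD·CC·DCD·CC·CC·DCD·CC·DCD
    A ↦ BBD
    B ↦ ACB
    C ↦ CC
    D ↦ DCD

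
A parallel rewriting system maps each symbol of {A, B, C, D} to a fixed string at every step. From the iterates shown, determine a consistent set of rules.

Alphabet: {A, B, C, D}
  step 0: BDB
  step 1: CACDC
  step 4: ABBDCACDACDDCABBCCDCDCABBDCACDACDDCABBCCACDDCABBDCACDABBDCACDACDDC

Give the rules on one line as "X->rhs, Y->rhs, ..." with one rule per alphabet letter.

  step 0 ⇒ step 1: BDB ⇒ C·ACD·C
    B ↦ C
    D ↦ ACD
    A ↦ ABB  (constrained at step 1)
    C ↦ DC  (constrained at step 1)

A->ABB, B->C, C->DC, D->ACD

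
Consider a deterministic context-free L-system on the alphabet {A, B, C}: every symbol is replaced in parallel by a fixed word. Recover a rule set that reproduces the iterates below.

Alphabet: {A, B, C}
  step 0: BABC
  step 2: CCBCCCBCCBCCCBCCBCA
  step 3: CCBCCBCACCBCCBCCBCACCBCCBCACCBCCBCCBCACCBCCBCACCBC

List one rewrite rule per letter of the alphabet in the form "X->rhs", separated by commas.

A->C, B->CA, C->CCB

  step 2 ⇒ step 3: CCBCCCBCCBCCCBCCBCA ⇒ CCB·CCB·CA·CCB·CCB·CCB·CA·CCB·CCB·CA·CCB·CCB·CCB·CA·CCB·CCB·CA·CCB·C
    A ↦ C
    B ↦ CA
    C ↦ CCB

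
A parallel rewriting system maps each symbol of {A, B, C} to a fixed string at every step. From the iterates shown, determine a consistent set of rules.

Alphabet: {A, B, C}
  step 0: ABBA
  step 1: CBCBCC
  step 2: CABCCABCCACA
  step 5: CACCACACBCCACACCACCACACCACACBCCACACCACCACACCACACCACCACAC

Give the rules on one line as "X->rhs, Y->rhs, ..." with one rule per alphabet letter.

  step 1 ⇒ step 2: CBCBCC ⇒ CA·BC·CA·BC·CA·CA
    B ↦ BC
    C ↦ CA
  step 0 ⇒ step 1: ABBA ⇒ C·BC·BC·C
    A ↦ C

A->C, B->BC, C->CA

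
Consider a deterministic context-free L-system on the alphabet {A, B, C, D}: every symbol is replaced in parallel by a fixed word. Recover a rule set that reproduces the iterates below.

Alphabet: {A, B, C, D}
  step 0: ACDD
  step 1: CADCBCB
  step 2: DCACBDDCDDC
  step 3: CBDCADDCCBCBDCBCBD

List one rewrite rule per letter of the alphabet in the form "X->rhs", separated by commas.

  step 2 ⇒ step 3: DCACBDDCDDC ⇒ CB·D·CA·D·DC·CB·CB·D·CB·CB·D
    A ↦ CA
    B ↦ DC
    C ↦ D
    D ↦ CB

A->CA, B->DC, C->D, D->CB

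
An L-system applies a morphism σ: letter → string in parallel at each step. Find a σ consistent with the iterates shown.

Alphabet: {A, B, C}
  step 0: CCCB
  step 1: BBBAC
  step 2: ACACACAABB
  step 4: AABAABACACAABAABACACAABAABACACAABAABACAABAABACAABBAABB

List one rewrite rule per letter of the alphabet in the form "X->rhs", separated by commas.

A->AAB, B->AC, C->B

  step 1 ⇒ step 2: BBBAC ⇒ AC·AC·AC·AAB·B
    A ↦ AAB
    B ↦ AC
    C ↦ B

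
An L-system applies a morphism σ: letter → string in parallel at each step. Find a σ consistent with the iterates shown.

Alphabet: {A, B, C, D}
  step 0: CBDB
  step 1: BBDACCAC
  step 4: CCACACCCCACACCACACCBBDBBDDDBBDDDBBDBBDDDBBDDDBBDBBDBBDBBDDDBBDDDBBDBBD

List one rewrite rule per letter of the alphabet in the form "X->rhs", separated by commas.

  step 0 ⇒ step 1: CBDB ⇒ BBD·AC·C·AC
    B ↦ AC
    C ↦ BBD
    D ↦ C
    A ↦ DD  (constrained at step 1)

A->DD, B->AC, C->BBD, D->C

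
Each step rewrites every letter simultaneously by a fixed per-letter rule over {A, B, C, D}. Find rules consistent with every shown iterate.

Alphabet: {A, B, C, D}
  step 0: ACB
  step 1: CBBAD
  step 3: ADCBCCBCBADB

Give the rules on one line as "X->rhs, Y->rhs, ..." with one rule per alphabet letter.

A->CB, B->AD, C->B, D->C

  step 0 ⇒ step 1: ACB ⇒ CB·B·AD
    A ↦ CB
    B ↦ AD
    C ↦ B
    D ↦ C  (constrained at step 1)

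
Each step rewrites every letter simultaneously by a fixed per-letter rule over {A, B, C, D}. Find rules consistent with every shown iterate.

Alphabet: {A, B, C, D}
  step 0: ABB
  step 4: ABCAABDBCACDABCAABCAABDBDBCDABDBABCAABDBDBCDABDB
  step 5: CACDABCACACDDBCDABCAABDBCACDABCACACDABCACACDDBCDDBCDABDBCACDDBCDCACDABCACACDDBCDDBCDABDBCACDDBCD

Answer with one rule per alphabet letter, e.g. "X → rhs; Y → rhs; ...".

A->CA, B->CD, C->AB, D->DB

  step 4 ⇒ step 5: ABCAABDBCACDABCAABCAABDBDBCDABDBABCAABDBDBCDABDB ⇒ CA·CD·AB·CA·CA·CD·DB·CD·AB·CA·AB·DB·CA·CD·AB·CA·CA·CD·AB·CA·CA·CD·DB·CD·DB·CD·AB·DB·CA·CD·DB·CD·CA·CD·AB·CA·CA·CD·DB·CD·DB·CD·AB·DB·CA·CD·DB·CD
    A ↦ CA
    B ↦ CD
    C ↦ AB
    D ↦ DB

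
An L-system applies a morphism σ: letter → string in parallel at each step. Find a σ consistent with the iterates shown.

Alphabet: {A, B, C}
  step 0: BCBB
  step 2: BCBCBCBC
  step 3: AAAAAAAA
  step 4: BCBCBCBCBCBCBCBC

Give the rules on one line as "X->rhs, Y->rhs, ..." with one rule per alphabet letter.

A->BC, B->A, C->A

  step 3 ⇒ step 4: AAAAAAAA ⇒ BC·BC·BC·BC·BC·BC·BC·BC
    A ↦ BC
  step 2 ⇒ step 3: BCBCBCBC ⇒ A·A·A·A·A·A·A·A
    B ↦ A
  step 2 ⇒ step 3: BCBCBCBC ⇒ A·A·A·A·A·A·A·A
    C ↦ A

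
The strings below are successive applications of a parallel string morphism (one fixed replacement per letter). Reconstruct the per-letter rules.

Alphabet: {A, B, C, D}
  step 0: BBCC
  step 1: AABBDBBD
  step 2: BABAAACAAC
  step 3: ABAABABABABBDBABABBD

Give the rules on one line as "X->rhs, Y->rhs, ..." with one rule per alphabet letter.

  step 2 ⇒ step 3: BABAAACAAC ⇒ A·BA·A·BA·BA·BA·BBD·BA·BA·BBD
    A ↦ BA
    B ↦ A
    C ↦ BBD
  step 1 ⇒ step 2: AABBDBBD ⇒ BA·BA·A·A·C·A·A·C
    D ↦ C

A->BA, B->A, C->BBD, D->C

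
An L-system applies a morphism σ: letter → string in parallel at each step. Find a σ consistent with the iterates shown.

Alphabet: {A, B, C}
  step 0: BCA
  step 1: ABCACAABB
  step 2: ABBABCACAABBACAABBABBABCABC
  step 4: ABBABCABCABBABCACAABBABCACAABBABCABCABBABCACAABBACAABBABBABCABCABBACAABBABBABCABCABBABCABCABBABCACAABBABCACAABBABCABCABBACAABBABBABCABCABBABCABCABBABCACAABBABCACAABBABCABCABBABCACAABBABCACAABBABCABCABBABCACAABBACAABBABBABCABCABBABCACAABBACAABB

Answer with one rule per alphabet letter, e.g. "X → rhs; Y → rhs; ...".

A->ABB, B->ABC, C->ACA

  step 1 ⇒ step 2: ABCACAABB ⇒ ABB·ABC·ACA·ABB·ACA·ABB·ABB·ABC·ABC
    A ↦ ABB
    B ↦ ABC
    C ↦ ACA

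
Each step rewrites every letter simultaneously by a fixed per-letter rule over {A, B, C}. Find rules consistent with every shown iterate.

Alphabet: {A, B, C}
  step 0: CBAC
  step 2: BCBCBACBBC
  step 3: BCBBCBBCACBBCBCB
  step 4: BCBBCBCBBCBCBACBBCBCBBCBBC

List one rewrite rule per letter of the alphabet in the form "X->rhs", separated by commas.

A->AC, B->BC, C->B

  step 3 ⇒ step 4: BCBBCBBCACBBCBCB ⇒ BC·B·BC·BC·B·BC·BC·B·AC·B·BC·BC·B·BC·B·BC
    A ↦ AC
    B ↦ BC
    C ↦ B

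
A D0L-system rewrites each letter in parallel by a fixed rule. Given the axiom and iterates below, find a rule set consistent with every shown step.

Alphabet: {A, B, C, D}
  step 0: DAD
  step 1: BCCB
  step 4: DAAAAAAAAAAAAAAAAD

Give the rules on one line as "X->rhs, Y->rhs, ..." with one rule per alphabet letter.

A->CC, B->D, C->AA, D->B

  step 0 ⇒ step 1: DAD ⇒ B·CC·B
    A ↦ CC
    D ↦ B
    B ↦ D  (constrained at step 1)
    C ↦ AA  (constrained at step 1)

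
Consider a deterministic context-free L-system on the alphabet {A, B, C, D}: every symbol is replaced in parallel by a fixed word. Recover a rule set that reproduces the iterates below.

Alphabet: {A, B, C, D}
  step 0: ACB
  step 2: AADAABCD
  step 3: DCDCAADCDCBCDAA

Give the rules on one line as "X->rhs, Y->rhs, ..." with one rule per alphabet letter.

  step 2 ⇒ step 3: AADAABCD ⇒ DC·DC·AA·DC·DC·BC·D·AA
    A ↦ DC
    B ↦ BC
    C ↦ D
    D ↦ AA

A->DC, B->BC, C->D, D->AA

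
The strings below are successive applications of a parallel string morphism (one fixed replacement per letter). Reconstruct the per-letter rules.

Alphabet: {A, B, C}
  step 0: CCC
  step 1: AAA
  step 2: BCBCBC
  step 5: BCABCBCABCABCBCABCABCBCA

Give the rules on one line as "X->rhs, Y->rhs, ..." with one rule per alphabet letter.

A->BC, B->BC, C->A

  step 1 ⇒ step 2: AAA ⇒ BC·BC·BC
    A ↦ BC
    B ↦ BC  (constrained at step 2)
  step 0 ⇒ step 1: CCC ⇒ A·A·A
    C ↦ A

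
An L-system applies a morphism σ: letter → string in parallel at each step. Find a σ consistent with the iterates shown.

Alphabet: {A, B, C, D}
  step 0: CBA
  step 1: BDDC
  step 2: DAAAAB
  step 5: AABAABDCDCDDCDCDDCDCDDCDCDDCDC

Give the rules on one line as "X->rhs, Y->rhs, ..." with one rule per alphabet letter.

A->DC, B->D, C->B, D->AA

  step 1 ⇒ step 2: BDDC ⇒ D·AA·AA·B
    B ↦ D
    C ↦ B
    D ↦ AA
  step 0 ⇒ step 1: CBA ⇒ B·D·DC
    A ↦ DC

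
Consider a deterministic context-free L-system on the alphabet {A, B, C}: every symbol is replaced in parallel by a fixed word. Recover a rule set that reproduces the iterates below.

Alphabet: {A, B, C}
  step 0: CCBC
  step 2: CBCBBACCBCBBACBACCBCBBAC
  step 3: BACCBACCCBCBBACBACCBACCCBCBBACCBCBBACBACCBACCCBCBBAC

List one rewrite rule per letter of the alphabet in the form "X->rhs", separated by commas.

A->BCB, B->C, C->BAC

  step 2 ⇒ step 3: CBCBBACCBCBBACBACCBCBBAC ⇒ BAC·C·BAC·C·C·BCB·BAC·BAC·C·BAC·C·C·BCB·BAC·C·BCB·BAC·BAC·C·BAC·C·C·BCB·BAC
    A ↦ BCB
    B ↦ C
    C ↦ BAC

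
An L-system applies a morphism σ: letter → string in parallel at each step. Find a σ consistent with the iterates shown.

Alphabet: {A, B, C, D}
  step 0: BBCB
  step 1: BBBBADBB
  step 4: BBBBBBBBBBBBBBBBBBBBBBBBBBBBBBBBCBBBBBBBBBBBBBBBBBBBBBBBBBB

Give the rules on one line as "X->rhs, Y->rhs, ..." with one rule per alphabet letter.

A->C, B->BB, C->AD, D->BB

  step 0 ⇒ step 1: BBCB ⇒ BB·BB·AD·BB
    B ↦ BB
    C ↦ AD
    A ↦ C  (constrained at step 1)
    D ↦ BB  (constrained at step 1)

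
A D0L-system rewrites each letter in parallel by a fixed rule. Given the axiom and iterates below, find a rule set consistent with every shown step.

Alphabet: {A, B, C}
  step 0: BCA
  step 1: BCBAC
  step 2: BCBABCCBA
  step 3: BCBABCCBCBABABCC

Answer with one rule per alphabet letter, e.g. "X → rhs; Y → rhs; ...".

  step 2 ⇒ step 3: BCBABCCBA ⇒ BC·BA·BC·C·BC·BA·BA·BC·C
    A ↦ C
    B ↦ BC
    C ↦ BA

A->C, B->BC, C->BA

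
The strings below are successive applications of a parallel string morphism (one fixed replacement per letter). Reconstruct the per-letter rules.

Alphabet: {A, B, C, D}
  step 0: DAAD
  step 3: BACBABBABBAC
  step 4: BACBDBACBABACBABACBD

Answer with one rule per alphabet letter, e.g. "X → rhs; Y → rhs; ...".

  step 3 ⇒ step 4: BACBABBABBAC ⇒ BA·C·BD·BA·C·BA·BA·C·BA·BA·C·BD
    A ↦ C
    B ↦ BA
    C ↦ BD
    D ↦ B  (constrained at step 0)

A->C, B->BA, C->BD, D->B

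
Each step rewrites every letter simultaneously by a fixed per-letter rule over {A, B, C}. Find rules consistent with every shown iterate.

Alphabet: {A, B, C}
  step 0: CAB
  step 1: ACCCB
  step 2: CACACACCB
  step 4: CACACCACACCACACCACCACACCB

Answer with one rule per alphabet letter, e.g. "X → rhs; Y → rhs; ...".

A->C, B->CB, C->AC

  step 1 ⇒ step 2: ACCCB ⇒ C·AC·AC·AC·CB
    A ↦ C
    B ↦ CB
    C ↦ AC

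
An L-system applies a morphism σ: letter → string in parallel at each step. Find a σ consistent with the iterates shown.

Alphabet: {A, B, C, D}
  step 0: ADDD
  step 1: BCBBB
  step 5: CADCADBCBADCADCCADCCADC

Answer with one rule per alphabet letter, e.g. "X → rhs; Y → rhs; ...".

A->BC, B->C, C->AD, D->B

  step 0 ⇒ step 1: ADDD ⇒ BC·B·B·B
    A ↦ BC
    D ↦ B
    B ↦ C  (constrained at step 1)
    C ↦ AD  (constrained at step 1)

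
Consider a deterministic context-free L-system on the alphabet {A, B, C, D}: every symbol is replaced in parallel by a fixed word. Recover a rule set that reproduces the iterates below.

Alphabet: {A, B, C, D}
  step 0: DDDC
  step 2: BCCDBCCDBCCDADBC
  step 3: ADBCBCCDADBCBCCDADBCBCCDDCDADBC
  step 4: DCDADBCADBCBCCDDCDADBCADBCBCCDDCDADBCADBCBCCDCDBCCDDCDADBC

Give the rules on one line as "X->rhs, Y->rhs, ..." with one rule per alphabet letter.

A->D, B->AD, C->BC, D->CD

  step 3 ⇒ step 4: ADBCBCCDADBCBCCDADBCBCCDDCDADBC ⇒ D·CD·AD·BC·AD·BC·BC·CD·D·CD·AD·BC·AD·BC·BC·CD·D·CD·AD·BC·AD·BC·BC·CD·CD·BC·CD·D·CD·AD·BC
    A ↦ D
    B ↦ AD
    C ↦ BC
    D ↦ CD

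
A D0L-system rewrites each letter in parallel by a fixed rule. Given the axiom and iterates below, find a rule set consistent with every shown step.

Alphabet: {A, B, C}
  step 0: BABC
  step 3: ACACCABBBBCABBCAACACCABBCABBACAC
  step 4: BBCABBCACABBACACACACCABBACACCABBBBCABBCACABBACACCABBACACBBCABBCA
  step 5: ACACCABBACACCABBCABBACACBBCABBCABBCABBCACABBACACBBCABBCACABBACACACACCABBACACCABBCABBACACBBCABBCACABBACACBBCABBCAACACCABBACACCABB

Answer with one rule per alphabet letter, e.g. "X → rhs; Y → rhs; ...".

  step 4 ⇒ step 5: BBCABBCACABBACACACACCABBACACCABBBBCABBCACABBACACCABBACACBBCABBCA ⇒ AC·AC·CA·BB·AC·AC·CA·BB·CA·BB·AC·AC·BB·CA·BB·CA·BB·CA·BB·CA·CA·BB·AC·AC·BB·CA·BB·CA·CA·BB·AC·AC·AC·AC·CA·BB·AC·AC·CA·BB·CA·BB·AC·AC·BB·CA·BB·CA·CA·BB·AC·AC·BB·CA·BB·CA·AC·AC·CA·BB·AC·AC·CA·BB
    A ↦ BB
    B ↦ AC
    C ↦ CA

A->BB, B->AC, C->CA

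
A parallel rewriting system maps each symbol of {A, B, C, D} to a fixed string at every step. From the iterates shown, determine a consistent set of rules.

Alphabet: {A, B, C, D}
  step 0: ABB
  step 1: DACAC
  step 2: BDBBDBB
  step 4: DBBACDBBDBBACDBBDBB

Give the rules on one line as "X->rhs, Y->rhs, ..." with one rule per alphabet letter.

  step 1 ⇒ step 2: DACAC ⇒ B·D·BB·D·BB
    A ↦ D
    C ↦ BB
    D ↦ B
  step 0 ⇒ step 1: ABB ⇒ D·AC·AC
    B ↦ AC

A->D, B->AC, C->BB, D->B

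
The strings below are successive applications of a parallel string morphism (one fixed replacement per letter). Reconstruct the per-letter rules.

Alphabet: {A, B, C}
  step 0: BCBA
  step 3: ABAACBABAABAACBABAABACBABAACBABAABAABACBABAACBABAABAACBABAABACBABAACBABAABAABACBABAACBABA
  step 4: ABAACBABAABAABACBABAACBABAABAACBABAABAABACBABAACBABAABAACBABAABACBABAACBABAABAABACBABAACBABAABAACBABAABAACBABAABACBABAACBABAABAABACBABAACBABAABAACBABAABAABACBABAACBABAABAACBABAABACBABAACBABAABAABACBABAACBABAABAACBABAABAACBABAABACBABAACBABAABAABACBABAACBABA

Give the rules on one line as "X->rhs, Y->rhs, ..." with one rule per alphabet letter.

A->ABA, B->ACB, C->AB

  step 3 ⇒ step 4: ABAACBABAABAACBABAABACBABAACBABAABAABACBABAACBABAABAACBABAABACBABAACBABAABAABACBABAACBABA ⇒ ABA·ACB·ABA·ABA·AB·ACB·ABA·ACB·ABA·ABA·ACB·ABA·ABA·AB·ACB·ABA·ACB·ABA·ABA·ACB·ABA·AB·ACB·ABA·ACB·ABA·ABA·AB·ACB·ABA·ACB·ABA·ABA·ACB·ABA·ABA·ACB·ABA·AB·ACB·ABA·ACB·ABA·ABA·AB·ACB·ABA·ACB·ABA·ABA·ACB·ABA·ABA·AB·ACB·ABA·ACB·ABA·ABA·ACB·ABA·AB·ACB·ABA·ACB·ABA·ABA·AB·ACB·ABA·ACB·ABA·ABA·ACB·ABA·ABA·ACB·ABA·AB·ACB·ABA·ACB·ABA·ABA·AB·ACB·ABA·ACB·ABA
    A ↦ ABA
    B ↦ ACB
    C ↦ AB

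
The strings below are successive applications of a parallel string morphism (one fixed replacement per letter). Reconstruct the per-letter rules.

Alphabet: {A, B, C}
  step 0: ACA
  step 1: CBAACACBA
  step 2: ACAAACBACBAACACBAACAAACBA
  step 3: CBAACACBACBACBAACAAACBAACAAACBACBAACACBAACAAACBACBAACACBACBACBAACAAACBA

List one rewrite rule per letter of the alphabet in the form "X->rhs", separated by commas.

  step 2 ⇒ step 3: ACAAACBACBAACACBAACAAACBA ⇒ CBA·ACA·CBA·CBA·CBA·ACA·AA·CBA·ACA·AA·CBA·CBA·ACA·CBA·ACA·AA·CBA·CBA·ACA·CBA·CBA·CBA·ACA·AA·CBA
    A ↦ CBA
    B ↦ AA
    C ↦ ACA

A->CBA, B->AA, C->ACA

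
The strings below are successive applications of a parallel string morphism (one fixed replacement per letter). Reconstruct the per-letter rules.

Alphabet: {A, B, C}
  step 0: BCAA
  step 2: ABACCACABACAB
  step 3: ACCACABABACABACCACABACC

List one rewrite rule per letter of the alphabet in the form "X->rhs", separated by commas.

  step 2 ⇒ step 3: ABACCACABACAB ⇒ AC·C·AC·AB·AB·AC·AB·AC·C·AC·AB·AC·C
    A ↦ AC
    B ↦ C
    C ↦ AB

A->AC, B->C, C->AB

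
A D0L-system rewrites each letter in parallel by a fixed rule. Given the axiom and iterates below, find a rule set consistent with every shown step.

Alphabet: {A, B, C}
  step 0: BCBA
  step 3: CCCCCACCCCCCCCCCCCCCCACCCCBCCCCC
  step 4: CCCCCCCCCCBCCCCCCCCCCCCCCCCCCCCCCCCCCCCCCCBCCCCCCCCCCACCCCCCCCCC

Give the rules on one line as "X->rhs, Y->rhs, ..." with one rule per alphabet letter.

A->BC, B->CA, C->CC

  step 3 ⇒ step 4: CCCCCACCCCCCCCCCCCCCCACCCCBCCCCC ⇒ CC·CC·CC·CC·CC·BC·CC·CC·CC·CC·CC·CC·CC·CC·CC·CC·CC·CC·CC·CC·CC·BC·CC·CC·CC·CC·CA·CC·CC·CC·CC·CC
    A ↦ BC
    B ↦ CA
    C ↦ CC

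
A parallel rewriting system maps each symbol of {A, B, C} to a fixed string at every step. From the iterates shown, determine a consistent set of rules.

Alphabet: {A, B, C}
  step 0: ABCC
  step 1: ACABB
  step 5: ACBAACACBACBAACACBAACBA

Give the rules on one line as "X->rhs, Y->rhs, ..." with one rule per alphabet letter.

  step 0 ⇒ step 1: ABCC ⇒ AC·A·B·B
    A ↦ AC
    B ↦ A
    C ↦ B

A->AC, B->A, C->B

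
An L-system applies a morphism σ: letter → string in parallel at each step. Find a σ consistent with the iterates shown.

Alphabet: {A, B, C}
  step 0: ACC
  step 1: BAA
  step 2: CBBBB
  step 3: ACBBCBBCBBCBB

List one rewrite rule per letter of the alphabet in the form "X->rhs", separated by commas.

  step 2 ⇒ step 3: CBBBB ⇒ A·CBB·CBB·CBB·CBB
    B ↦ CBB
    C ↦ A
  step 0 ⇒ step 1: ACC ⇒ B·A·A
    A ↦ B

A->B, B->CBB, C->A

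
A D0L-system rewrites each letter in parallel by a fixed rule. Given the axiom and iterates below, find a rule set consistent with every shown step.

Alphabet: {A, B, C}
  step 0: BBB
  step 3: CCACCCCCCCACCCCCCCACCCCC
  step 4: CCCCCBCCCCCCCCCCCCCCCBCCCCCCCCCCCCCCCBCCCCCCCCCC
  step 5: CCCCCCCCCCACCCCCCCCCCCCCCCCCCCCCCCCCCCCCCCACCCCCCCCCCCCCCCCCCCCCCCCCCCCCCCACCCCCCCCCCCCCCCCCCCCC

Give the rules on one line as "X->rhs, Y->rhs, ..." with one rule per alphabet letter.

  step 4 ⇒ step 5: CCCCCBCCCCCCCCCCCCCCCBCCCCCCCCCCCCCCCBCCCCCCCCCC ⇒ CC·CC·CC·CC·CC·AC·CC·CC·CC·CC·CC·CC·CC·CC·CC·CC·CC·CC·CC·CC·CC·AC·CC·CC·CC·CC·CC·CC·CC·CC·CC·CC·CC·CC·CC·CC·CC·AC·CC·CC·CC·CC·CC·CC·CC·CC·CC·CC
    B ↦ AC
    C ↦ CC
  step 3 ⇒ step 4: CCACCCCCCCACCCCCCCACCCCC ⇒ CC·CC·CB·CC·CC·CC·CC·CC·CC·CC·CB·CC·CC·CC·CC·CC·CC·CC·CB·CC·CC·CC·CC·CC
    A ↦ CB

A->CB, B->AC, C->CC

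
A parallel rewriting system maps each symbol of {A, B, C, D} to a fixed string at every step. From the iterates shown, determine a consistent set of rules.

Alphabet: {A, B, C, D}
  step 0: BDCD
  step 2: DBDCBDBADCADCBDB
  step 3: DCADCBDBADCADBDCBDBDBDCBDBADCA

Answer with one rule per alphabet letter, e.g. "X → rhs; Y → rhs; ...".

A->DB, B->A, C->BDB, D->DC

  step 2 ⇒ step 3: DBDCBDBADCADCBDB ⇒ DC·A·DC·BDB·A·DC·A·DB·DC·BDB·DB·DC·BDB·A·DC·A
    A ↦ DB
    B ↦ A
    C ↦ BDB
    D ↦ DC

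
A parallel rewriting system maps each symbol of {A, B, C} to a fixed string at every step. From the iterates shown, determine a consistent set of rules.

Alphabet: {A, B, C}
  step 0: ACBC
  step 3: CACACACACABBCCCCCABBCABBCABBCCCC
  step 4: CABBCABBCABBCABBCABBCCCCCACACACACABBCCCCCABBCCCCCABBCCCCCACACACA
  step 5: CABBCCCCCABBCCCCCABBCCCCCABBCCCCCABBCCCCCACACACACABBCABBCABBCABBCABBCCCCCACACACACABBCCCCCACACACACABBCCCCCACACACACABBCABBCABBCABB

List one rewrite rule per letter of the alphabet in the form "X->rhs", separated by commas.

A->BB, B->CC, C->CA

  step 4 ⇒ step 5: CABBCABBCABBCABBCABBCCCCCACACACACABBCCCCCABBCCCCCABBCCCCCACACACA ⇒ CA·BB·CC·CC·CA·BB·CC·CC·CA·BB·CC·CC·CA·BB·CC·CC·CA·BB·CC·CC·CA·CA·CA·CA·CA·BB·CA·BB·CA·BB·CA·BB·CA·BB·CC·CC·CA·CA·CA·CA·CA·BB·CC·CC·CA·CA·CA·CA·CA·BB·CC·CC·CA·CA·CA·CA·CA·BB·CA·BB·CA·BB·CA·BB
    A ↦ BB
    B ↦ CC
    C ↦ CA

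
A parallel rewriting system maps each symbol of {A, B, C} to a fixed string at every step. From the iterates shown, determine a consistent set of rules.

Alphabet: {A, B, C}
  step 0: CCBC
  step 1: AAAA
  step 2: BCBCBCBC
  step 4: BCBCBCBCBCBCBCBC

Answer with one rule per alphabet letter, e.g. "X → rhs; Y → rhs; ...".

  step 1 ⇒ step 2: AAAA ⇒ BC·BC·BC·BC
    A ↦ BC
  step 0 ⇒ step 1: CCBC ⇒ A·A·A·A
    B ↦ A
  step 0 ⇒ step 1: CCBC ⇒ A·A·A·A
    C ↦ A

A->BC, B->A, C->A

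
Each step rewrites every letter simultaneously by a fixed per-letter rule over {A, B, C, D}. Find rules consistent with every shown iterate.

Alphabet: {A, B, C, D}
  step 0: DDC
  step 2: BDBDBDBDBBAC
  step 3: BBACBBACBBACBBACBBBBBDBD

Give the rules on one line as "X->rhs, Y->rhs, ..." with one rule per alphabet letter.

A->BD, B->BB, C->BD, D->AC

  step 2 ⇒ step 3: BDBDBDBDBBAC ⇒ BB·AC·BB·AC·BB·AC·BB·AC·BB·BB·BD·BD
    A ↦ BD
    B ↦ BB
    C ↦ BD
    D ↦ AC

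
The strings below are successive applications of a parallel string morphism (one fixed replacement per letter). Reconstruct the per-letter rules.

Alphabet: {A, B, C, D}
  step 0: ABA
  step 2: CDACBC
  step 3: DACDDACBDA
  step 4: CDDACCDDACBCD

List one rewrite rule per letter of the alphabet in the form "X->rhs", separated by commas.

A->D, B->CB, C->DA, D->C

  step 3 ⇒ step 4: DACDDACBDA ⇒ C·D·DA·C·C·D·DA·CB·C·D
    A ↦ D
    B ↦ CB
    C ↦ DA
    D ↦ C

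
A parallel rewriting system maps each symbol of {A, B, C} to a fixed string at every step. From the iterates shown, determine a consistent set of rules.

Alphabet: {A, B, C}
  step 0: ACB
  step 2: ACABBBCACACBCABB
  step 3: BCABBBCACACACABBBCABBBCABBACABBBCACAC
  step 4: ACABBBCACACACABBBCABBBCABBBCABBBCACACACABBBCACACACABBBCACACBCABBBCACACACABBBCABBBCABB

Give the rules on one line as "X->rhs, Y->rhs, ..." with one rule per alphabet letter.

  step 3 ⇒ step 4: BCABBBCACACACABBBCABBBCABBACABBBCACAC ⇒ AC·ABB·BC·AC·AC·AC·ABB·BC·ABB·BC·ABB·BC·ABB·BC·AC·AC·AC·ABB·BC·AC·AC·AC·ABB·BC·AC·AC·BC·ABB·BC·AC·AC·AC·ABB·BC·ABB·BC·ABB
    A ↦ BC
    B ↦ AC
    C ↦ ABB

A->BC, B->AC, C->ABB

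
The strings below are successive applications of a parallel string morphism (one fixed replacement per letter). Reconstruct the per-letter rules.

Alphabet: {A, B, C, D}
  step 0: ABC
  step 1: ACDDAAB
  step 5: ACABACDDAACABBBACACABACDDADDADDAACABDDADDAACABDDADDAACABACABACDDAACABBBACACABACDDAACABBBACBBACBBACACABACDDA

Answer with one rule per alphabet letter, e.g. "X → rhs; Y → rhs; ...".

A->AC, B->DDA, C->AB, D->B

  step 0 ⇒ step 1: ABC ⇒ AC·DDA·AB
    A ↦ AC
    B ↦ DDA
    C ↦ AB
    D ↦ B  (constrained at step 1)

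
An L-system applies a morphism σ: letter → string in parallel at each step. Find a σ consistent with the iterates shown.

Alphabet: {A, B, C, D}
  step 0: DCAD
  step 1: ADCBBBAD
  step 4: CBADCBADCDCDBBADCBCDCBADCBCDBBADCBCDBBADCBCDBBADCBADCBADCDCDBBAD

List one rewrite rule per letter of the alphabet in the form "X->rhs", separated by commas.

  step 0 ⇒ step 1: DCAD ⇒ AD·CB·BB·AD
    A ↦ BB
    C ↦ CB
    D ↦ AD
    B ↦ CD  (constrained at step 1)

A->BB, B->CD, C->CB, D->AD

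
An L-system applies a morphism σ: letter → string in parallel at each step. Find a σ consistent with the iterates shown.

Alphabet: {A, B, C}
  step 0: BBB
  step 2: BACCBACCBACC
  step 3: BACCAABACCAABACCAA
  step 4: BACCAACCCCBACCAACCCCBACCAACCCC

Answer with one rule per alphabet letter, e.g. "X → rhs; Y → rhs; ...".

A->CC, B->BA, C->A

  step 3 ⇒ step 4: BACCAABACCAABACCAA ⇒ BA·CC·A·A·CC·CC·BA·CC·A·A·CC·CC·BA·CC·A·A·CC·CC
    A ↦ CC
    B ↦ BA
    C ↦ A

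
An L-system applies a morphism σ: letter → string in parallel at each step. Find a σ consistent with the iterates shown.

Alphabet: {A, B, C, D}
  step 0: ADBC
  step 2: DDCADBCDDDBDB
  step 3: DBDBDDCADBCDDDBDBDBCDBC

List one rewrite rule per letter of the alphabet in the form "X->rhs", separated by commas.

A->CA, B->C, C->DD, D->DB

  step 2 ⇒ step 3: DDCADBCDDDBDB ⇒ DB·DB·DD·CA·DB·C·DD·DB·DB·DB·C·DB·C
    A ↦ CA
    B ↦ C
    C ↦ DD
    D ↦ DB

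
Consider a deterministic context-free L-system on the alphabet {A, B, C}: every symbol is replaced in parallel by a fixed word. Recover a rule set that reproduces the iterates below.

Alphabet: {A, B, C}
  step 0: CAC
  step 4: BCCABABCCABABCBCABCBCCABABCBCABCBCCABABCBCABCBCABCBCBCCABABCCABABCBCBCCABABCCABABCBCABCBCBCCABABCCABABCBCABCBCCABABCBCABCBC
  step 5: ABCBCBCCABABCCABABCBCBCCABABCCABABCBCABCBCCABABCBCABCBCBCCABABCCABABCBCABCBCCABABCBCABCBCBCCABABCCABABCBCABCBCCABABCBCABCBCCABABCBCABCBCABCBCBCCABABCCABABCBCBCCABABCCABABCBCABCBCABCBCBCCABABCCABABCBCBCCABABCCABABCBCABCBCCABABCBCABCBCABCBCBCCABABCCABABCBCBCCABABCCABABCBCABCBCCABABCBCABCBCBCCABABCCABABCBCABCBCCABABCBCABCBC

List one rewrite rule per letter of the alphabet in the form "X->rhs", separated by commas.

  step 4 ⇒ step 5: BCCABABCCABABCBCABCBCCABABCBCABCBCCABABCBCABCBCABCBCBCCABABCCABABCBCBCCABABCCABABCBCABCBCBCCABABCCABABCBCABCBCCABABCBCABCBC ⇒ ABC·BC·BC·CAB·ABC·CAB·ABC·BC·BC·CAB·ABC·CAB·ABC·BC·ABC·BC·CAB·ABC·BC·ABC·BC·BC·CAB·ABC·CAB·ABC·BC·ABC·BC·CAB·ABC·BC·ABC·BC·BC·CAB·ABC·CAB·ABC·BC·ABC·BC·CAB·ABC·BC·ABC·BC·CAB·ABC·BC·ABC·BC·ABC·BC·BC·CAB·ABC·CAB·ABC·BC·BC·CAB·ABC·CAB·ABC·BC·ABC·BC·ABC·BC·BC·CAB·ABC·CAB·ABC·BC·BC·CAB·ABC·CAB·ABC·BC·ABC·BC·CAB·ABC·BC·ABC·BC·ABC·BC·BC·CAB·ABC·CAB·ABC·BC·BC·CAB·ABC·CAB·ABC·BC·ABC·BC·CAB·ABC·BC·ABC·BC·BC·CAB·ABC·CAB·ABC·BC·ABC·BC·CAB·ABC·BC·ABC·BC
    A ↦ CAB
    B ↦ ABC
    C ↦ BC

A->CAB, B->ABC, C->BC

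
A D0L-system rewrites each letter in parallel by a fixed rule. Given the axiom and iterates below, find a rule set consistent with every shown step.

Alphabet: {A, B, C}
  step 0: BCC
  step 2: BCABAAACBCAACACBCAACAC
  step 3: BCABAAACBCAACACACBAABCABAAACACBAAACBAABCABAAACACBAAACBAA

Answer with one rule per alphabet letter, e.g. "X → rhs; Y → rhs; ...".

  step 2 ⇒ step 3: BCABAAACBCAACACBCAACAC ⇒ BCA·BAA·AC·BCA·AC·AC·AC·BAA·BCA·BAA·AC·AC·BAA·AC·BAA·BCA·BAA·AC·AC·BAA·AC·BAA
    A ↦ AC
    B ↦ BCA
    C ↦ BAA

A->AC, B->BCA, C->BAA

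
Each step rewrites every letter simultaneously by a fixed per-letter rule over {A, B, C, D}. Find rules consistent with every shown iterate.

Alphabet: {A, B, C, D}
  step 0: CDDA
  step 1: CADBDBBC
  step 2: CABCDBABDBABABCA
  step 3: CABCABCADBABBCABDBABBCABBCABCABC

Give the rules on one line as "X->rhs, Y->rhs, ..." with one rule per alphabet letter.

A->BC, B->AB, C->CA, D->DB

  step 2 ⇒ step 3: CABCDBABDBABABCA ⇒ CA·BC·AB·CA·DB·AB·BC·AB·DB·AB·BC·AB·BC·AB·CA·BC
    A ↦ BC
    B ↦ AB
    C ↦ CA
    D ↦ DB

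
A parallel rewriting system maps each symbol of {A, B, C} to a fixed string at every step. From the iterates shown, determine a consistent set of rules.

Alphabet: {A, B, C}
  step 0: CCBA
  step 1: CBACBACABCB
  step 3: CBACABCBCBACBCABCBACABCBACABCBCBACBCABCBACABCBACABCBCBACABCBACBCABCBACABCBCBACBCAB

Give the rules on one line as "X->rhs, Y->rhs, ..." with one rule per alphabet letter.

  step 0 ⇒ step 1: CCBA ⇒ CBA·CBA·CAB·CB
    A ↦ CB
    B ↦ CAB
    C ↦ CBA

A->CB, B->CAB, C->CBA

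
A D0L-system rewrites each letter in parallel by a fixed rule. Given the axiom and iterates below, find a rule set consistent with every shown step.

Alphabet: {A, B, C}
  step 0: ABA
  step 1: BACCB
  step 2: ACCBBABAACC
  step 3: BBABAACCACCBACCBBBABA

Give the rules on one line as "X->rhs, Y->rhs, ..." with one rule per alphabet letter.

  step 2 ⇒ step 3: ACCBBABAACC ⇒ B·BA·BA·ACC·ACC·B·ACC·B·B·BA·BA
    A ↦ B
    B ↦ ACC
    C ↦ BA

A->B, B->ACC, C->BA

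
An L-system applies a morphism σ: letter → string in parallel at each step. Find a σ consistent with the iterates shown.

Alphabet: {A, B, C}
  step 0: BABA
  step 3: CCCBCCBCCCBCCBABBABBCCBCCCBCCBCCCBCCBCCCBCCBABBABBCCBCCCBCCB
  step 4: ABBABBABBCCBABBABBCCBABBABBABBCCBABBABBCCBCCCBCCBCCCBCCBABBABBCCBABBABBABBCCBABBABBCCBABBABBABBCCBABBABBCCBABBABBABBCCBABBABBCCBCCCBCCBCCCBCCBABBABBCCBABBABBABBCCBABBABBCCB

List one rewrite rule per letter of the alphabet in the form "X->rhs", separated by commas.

A->C, B->CCB, C->ABB

  step 3 ⇒ step 4: CCCBCCBCCCBCCBABBABBCCBCCCBCCBCCCBCCBCCCBCCBABBABBCCBCCCBCCB ⇒ ABB·ABB·ABB·CCB·ABB·ABB·CCB·ABB·ABB·ABB·CCB·ABB·ABB·CCB·C·CCB·CCB·C·CCB·CCB·ABB·ABB·CCB·ABB·ABB·ABB·CCB·ABB·ABB·CCB·ABB·ABB·ABB·CCB·ABB·ABB·CCB·ABB·ABB·ABB·CCB·ABB·ABB·CCB·C·CCB·CCB·C·CCB·CCB·ABB·ABB·CCB·ABB·ABB·ABB·CCB·ABB·ABB·CCB
    A ↦ C
    B ↦ CCB
    C ↦ ABB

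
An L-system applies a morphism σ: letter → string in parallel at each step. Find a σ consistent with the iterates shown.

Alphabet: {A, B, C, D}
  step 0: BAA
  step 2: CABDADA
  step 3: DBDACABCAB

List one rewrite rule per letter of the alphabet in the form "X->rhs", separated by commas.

  step 2 ⇒ step 3: CABDADA ⇒ D·B·DA·CA·B·CA·B
    A ↦ B
    B ↦ DA
    C ↦ D
    D ↦ CA

A->B, B->DA, C->D, D->CA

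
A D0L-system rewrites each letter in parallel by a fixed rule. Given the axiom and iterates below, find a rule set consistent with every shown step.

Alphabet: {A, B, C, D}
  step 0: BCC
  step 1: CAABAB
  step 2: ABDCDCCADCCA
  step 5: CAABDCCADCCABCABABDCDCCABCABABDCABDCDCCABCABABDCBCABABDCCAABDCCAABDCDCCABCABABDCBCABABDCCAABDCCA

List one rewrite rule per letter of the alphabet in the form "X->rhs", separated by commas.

  step 1 ⇒ step 2: CAABAB ⇒ AB·DC·DC·CA·DC·CA
    A ↦ DC
    B ↦ CA
    C ↦ AB
    D ↦ BC  (constrained at step 2)

A->DC, B->CA, C->AB, D->BC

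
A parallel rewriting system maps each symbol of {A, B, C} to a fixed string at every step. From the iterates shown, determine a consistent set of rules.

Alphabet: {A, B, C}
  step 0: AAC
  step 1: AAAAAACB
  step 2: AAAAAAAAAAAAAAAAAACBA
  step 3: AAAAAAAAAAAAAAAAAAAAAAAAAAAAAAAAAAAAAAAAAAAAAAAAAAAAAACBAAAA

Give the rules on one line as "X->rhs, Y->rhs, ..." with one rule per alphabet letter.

A->AAA, B->A, C->CB

  step 2 ⇒ step 3: AAAAAAAAAAAAAAAAAACBA ⇒ AAA·AAA·AAA·AAA·AAA·AAA·AAA·AAA·AAA·AAA·AAA·AAA·AAA·AAA·AAA·AAA·AAA·AAA·CB·A·AAA
    A ↦ AAA
    B ↦ A
    C ↦ CB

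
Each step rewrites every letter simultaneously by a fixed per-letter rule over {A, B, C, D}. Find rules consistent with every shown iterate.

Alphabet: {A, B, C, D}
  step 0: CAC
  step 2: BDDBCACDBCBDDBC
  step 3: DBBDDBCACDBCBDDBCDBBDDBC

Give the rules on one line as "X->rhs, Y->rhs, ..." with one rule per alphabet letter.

  step 2 ⇒ step 3: BDDBCACDBCBDDBC ⇒ D·B·B·D·DBC·AC·DBC·B·D·DBC·D·B·B·D·DBC
    A ↦ AC
    B ↦ D
    C ↦ DBC
    D ↦ B

A->AC, B->D, C->DBC, D->B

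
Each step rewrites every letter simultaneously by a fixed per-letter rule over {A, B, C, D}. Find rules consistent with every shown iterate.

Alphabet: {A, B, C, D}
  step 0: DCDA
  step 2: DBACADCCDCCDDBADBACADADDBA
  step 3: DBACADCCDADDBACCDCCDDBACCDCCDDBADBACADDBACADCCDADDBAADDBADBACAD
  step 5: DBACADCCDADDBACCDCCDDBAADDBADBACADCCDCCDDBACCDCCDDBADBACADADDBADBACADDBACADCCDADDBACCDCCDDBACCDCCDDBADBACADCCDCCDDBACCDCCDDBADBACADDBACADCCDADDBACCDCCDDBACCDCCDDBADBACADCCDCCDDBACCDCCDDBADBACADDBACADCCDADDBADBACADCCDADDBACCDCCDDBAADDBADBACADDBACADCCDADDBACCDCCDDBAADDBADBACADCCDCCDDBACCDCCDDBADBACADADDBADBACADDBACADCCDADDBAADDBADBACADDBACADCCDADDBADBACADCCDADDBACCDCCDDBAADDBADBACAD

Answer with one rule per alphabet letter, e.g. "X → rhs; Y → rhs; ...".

  step 2 ⇒ step 3: DBACADCCDCCDDBADBACADADDBA ⇒ DBA·C·AD·CCD·AD·DBA·CCD·CCD·DBA·CCD·CCD·DBA·DBA·C·AD·DBA·C·AD·CCD·AD·DBA·AD·DBA·DBA·C·AD
    A ↦ AD
    B ↦ C
    C ↦ CCD
    D ↦ DBA

A->AD, B->C, C->CCD, D->DBA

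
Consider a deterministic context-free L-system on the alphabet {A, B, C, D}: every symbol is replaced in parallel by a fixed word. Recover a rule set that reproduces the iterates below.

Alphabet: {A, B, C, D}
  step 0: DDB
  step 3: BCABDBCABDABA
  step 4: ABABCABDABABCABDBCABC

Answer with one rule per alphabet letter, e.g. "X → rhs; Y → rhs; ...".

  step 3 ⇒ step 4: BCABDBCABDABA ⇒ A·BA·BC·A·BD·A·BA·BC·A·BD·BC·A·BC
    A ↦ BC
    B ↦ A
    C ↦ BA
    D ↦ BD

A->BC, B->A, C->BA, D->BD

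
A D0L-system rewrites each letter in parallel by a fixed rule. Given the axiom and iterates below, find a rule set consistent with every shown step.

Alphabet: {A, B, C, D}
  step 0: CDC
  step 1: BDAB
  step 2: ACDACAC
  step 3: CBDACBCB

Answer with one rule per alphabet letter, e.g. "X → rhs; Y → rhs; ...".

  step 2 ⇒ step 3: ACDACAC ⇒ C·B·DA·C·B·C·B
    A ↦ C
    C ↦ B
    D ↦ DA
  step 1 ⇒ step 2: BDAB ⇒ AC·DA·C·AC
    B ↦ AC

A->C, B->AC, C->B, D->DA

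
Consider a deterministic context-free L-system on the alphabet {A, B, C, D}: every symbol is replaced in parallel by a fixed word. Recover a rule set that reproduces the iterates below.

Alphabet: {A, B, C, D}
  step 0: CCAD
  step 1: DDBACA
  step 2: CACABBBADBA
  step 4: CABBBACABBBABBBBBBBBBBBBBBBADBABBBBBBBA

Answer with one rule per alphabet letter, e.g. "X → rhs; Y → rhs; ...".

  step 1 ⇒ step 2: DDBACA ⇒ CA·CA·BB·BA·D·BA
    A ↦ BA
    B ↦ BB
    C ↦ D
    D ↦ CA

A->BA, B->BB, C->D, D->CA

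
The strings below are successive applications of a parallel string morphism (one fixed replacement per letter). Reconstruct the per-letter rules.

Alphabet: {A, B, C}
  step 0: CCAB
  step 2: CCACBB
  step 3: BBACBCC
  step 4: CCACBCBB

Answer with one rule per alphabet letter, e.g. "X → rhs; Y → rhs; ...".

  step 3 ⇒ step 4: BBACBCC ⇒ C·C·AC·B·C·B·B
    A ↦ AC
    B ↦ C
    C ↦ B

A->AC, B->C, C->B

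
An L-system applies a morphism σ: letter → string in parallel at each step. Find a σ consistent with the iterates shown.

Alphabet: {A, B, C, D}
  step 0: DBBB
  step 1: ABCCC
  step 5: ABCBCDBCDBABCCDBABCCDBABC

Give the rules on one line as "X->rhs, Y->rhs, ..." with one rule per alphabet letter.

  step 0 ⇒ step 1: DBBB ⇒ AB·C·C·C
    B ↦ C
    D ↦ AB
    A ↦ B  (constrained at step 1)
    C ↦ DB  (constrained at step 1)

A->B, B->C, C->DB, D->AB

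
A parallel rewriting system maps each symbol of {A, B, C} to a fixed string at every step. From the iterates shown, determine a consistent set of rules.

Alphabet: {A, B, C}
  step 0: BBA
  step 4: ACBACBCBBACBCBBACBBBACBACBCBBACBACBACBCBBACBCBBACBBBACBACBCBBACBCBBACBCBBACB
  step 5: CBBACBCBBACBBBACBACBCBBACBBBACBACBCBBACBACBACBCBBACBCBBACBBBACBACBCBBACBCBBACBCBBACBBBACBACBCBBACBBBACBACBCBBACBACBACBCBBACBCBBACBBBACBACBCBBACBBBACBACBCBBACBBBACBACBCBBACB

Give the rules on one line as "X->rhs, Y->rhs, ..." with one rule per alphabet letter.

  step 4 ⇒ step 5: ACBACBCBBACBCBBACBBBACBACBCBBACBACBACBCBBACBCBBACBBBACBACBCBBACBCBBACBCBBACB ⇒ C·BB·ACB·C·BB·ACB·BB·ACB·ACB·C·BB·ACB·BB·ACB·ACB·C·BB·ACB·ACB·ACB·C·BB·ACB·C·BB·ACB·BB·ACB·ACB·C·BB·ACB·C·BB·ACB·C·BB·ACB·BB·ACB·ACB·C·BB·ACB·BB·ACB·ACB·C·BB·ACB·ACB·ACB·C·BB·ACB·C·BB·ACB·BB·ACB·ACB·C·BB·ACB·BB·ACB·ACB·C·BB·ACB·BB·ACB·ACB·C·BB·ACB
    A ↦ C
    B ↦ ACB
    C ↦ BB

A->C, B->ACB, C->BB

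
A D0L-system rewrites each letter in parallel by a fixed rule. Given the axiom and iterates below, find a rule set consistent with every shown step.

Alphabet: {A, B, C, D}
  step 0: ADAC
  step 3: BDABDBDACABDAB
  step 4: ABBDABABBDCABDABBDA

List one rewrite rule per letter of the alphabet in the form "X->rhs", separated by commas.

A->BD, B->A, C->CA, D->B

  step 3 ⇒ step 4: BDABDBDACABDAB ⇒ A·B·BD·A·B·A·B·BD·CA·BD·A·B·BD·A
    A ↦ BD
    B ↦ A
    C ↦ CA
    D ↦ B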